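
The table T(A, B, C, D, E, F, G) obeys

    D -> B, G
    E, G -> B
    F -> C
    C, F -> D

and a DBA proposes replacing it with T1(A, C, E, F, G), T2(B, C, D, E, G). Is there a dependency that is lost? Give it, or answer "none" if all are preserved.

Check C, F → D: no single fragment contains all of {C, D, F}, and the restricted closure of {C, F} across the fragments never reaches {D}.
D → B, G is preserved.
E, G → B is preserved.
F → C is preserved.

C, F -> D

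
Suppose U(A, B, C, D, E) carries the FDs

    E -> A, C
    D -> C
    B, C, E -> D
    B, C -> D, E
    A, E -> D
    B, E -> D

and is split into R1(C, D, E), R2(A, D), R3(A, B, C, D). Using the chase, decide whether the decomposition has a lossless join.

Chase test. Columns are A, B, C, D, E; row i has aⱼ where attribute j ∈ Ri, else bᵢⱼ.
Initial tableau (one row per fragment):
  row 1: b11 b12 a3 a4 a5
  row 2: a1 b22 b23 a4 b25
  row 3: a1 a2 a3 a4 b35
Rows 1 and 2 agree on D; apply D→C and equate their C entries.
No row becomes fully distinguished — the join is lossy.

No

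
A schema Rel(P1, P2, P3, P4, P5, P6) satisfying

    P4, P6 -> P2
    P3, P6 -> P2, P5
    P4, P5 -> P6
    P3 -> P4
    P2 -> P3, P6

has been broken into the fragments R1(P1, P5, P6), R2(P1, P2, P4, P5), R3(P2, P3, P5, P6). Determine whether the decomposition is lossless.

Chase test. Columns are P1, P2, P3, P4, P5, P6; row i has aⱼ where attribute j ∈ Ri, else bᵢⱼ.
Initial tableau (one row per fragment):
  row 1: a1 b12 b13 b14 a5 a6
  row 2: a1 a2 b23 a4 a5 b26
  row 3: b31 a2 a3 b34 a5 a6
Rows 2 and 3 agree on P2; apply P2→P3, P6 and equate their P3, P6 entries.
Rows 2 and 3 agree on P3; apply P3→P4 and equate their P4 entries.
Row 2 is now all distinguished symbols — the join is lossless.

Yes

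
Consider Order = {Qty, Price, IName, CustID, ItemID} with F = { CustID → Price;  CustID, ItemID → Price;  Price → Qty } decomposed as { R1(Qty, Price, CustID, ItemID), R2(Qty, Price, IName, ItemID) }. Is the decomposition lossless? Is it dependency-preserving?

lossy but dependency-preserving

Lossless test: (Qty, Price, ItemID)⁺ = {Qty, Price, ItemID}, which is a superkey of neither fragment — lossy.
Dependency preservation: every FD's attributes lie within a single fragment, so each can be enforced locally — preserved.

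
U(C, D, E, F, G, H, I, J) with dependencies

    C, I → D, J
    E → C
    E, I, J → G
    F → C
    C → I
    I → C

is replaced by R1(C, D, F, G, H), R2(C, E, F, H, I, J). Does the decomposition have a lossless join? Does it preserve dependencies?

lossy and not dependency-preserving

Lossless test: (C, F, H)⁺ = {C, D, F, H, I, J}, which is a superkey of neither fragment — lossy.
Dependency preservation: the restricted closure of {E, I, J} across the fragments never reaches {G}, so E, I, J → G cannot be enforced without a join — not preserved.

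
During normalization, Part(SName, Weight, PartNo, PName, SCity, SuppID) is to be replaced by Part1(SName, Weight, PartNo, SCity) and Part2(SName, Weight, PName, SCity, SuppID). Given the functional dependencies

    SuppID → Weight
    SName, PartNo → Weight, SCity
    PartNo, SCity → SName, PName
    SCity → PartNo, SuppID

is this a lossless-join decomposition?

Yes

Common attributes: Part1 ∩ Part2 = {SName, Weight, SCity}.
Closure of {SName, Weight, SCity}: SCity → PartNo, SuppID applies, adding PartNo, SuppID; PartNo, SCity → SName, PName applies, adding PName. So (SName, Weight, SCity)⁺ = {SName, Weight, PartNo, PName, SCity, SuppID}.
This closure contains every attribute of Part1, so Part1 ∩ Part2 → Part1. The join is lossless.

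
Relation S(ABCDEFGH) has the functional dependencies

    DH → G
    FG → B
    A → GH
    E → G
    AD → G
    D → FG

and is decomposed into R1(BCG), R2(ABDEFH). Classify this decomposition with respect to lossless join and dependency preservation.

Lossless test: (B)⁺ = {B}, which is a superkey of neither fragment — lossy.
Dependency preservation: the restricted closure of {DH} across the fragments never reaches {G}, so DH → G cannot be enforced without a join — not preserved.

lossy and not dependency-preserving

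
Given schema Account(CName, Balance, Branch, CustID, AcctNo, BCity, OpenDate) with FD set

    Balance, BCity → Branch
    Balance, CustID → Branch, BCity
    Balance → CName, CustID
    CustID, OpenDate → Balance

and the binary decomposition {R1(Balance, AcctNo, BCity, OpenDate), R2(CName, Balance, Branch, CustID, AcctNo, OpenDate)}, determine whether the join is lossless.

Common attributes: R1 ∩ R2 = {Balance, AcctNo, OpenDate}.
Closure of {Balance, AcctNo, OpenDate}: Balance → CName, CustID applies, adding CName, CustID; Balance, CustID → Branch, BCity applies, adding Branch, BCity. So (Balance, AcctNo, OpenDate)⁺ = {CName, Balance, Branch, CustID, AcctNo, BCity, OpenDate}.
This closure contains every attribute of R1, so R1 ∩ R2 → R1. The join is lossless.

Yes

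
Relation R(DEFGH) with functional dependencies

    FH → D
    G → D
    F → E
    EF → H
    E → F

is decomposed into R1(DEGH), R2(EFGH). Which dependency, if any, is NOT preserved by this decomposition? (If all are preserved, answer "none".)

none

FH → D: restricted closure across fragments reaches D.
G → D lies within R1.
F → E lies within R2.
EF → H lies within R2.
E → F lies within R2.
Every dependency is enforceable on the fragments, so the decomposition is dependency-preserving.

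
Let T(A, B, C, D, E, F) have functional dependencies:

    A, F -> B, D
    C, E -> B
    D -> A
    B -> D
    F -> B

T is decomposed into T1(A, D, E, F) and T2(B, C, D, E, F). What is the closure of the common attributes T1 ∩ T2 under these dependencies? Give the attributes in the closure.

A, B, D, E, F

T1 ∩ T2 = {D, E, F}.
D → A applies, adding A
F → B applies, adding B
Closure: {A, B, D, E, F}.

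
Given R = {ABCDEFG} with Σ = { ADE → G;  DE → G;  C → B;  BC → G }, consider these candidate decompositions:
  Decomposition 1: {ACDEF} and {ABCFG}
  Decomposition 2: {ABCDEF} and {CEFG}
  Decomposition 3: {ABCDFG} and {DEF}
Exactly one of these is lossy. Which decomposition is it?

Decomposition 3

Decomposition 1: common = {ACF}, closure = {ABCFG} → lossless.
Decomposition 2: common = {CEF}, closure = {BCEFG} → lossless.
Decomposition 3: common = {DF}, closure = {DF} → lossy.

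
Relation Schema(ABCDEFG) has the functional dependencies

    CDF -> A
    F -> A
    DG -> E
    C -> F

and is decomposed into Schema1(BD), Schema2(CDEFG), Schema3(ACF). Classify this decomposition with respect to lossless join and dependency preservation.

lossy but dependency-preserving

Lossless test (chase): Rows 2 and 3 agree on F; apply F→A and equate their A entries. No row becomes fully distinguished — the join is lossy.
Dependency preservation: CDF → A is not contained in any single fragment, but the restricted closure of its left-hand side across the fragments still reaches the right-hand side; the remaining FDs each lie inside some fragment. All dependencies are preserved.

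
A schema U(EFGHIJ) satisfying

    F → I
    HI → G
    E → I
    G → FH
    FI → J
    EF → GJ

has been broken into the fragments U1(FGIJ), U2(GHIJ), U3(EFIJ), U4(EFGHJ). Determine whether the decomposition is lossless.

Chase test. Columns are EFGHIJ; row i has aⱼ where attribute j ∈ Ui, else bᵢⱼ.
Initial tableau (one row per fragment):
  row 1: b11 a2 a3 b14 a5 a6
  row 2: b21 b22 a3 a4 a5 a6
  row 3: a1 a2 b33 b34 a5 a6
  row 4: a1 a2 a3 a4 b45 a6
Rows 1 and 4 agree on F; apply F→I and equate their I entries.
Rows 1 and 2 agree on G; apply G→FH and equate their FH entries.
Rows 3 and 4 agree on EF; apply EF→GJ and equate their GJ entries.
Rows 1 and 3 agree on G; apply G→FH and equate their FH entries.
Row 3 is now all distinguished symbols — the join is lossless.

Yes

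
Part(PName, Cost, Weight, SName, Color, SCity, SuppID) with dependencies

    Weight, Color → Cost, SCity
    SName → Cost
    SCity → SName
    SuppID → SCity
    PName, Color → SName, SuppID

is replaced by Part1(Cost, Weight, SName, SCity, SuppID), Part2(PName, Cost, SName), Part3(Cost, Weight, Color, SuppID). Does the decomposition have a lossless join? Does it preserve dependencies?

Lossless test (chase): Rows 1 and 3 agree on SuppID; apply SuppID→SCity and equate their SCity entries. Rows 1 and 3 agree on SCity; apply SCity→SName and equate their SName entries. No row becomes fully distinguished — the join is lossy.
Dependency preservation: the restricted closure of {Weight, Color} across the fragments never reaches {Cost, SCity}, so Weight, Color → Cost, SCity cannot be enforced without a join — not preserved.

lossy and not dependency-preserving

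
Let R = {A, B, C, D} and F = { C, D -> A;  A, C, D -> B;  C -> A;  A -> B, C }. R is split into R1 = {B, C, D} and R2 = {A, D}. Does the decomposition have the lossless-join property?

Common attributes: R1 ∩ R2 = {D}.
No dependency enlarges {D}, so (D)⁺ = {D}.
The closure contains neither all of R1 = {B, C, D} nor all of R2 = {A, D}, so the common attributes are not a superkey of either fragment. The join is lossy.

No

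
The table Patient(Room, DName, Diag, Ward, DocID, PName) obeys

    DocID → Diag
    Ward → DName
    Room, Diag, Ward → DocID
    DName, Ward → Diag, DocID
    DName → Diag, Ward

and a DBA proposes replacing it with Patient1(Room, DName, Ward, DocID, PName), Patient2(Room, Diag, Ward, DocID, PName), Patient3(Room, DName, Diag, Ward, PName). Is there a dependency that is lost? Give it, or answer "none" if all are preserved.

DocID → Diag lies within Patient2.
Ward → DName lies within Patient1.
Room, Diag, Ward → DocID lies within Patient2.
DName, Ward → Diag, DocID: restricted closure across fragments reaches Diag, DocID.
DName → Diag, Ward lies within Patient3.
Every dependency is enforceable on the fragments, so the decomposition is dependency-preserving.

none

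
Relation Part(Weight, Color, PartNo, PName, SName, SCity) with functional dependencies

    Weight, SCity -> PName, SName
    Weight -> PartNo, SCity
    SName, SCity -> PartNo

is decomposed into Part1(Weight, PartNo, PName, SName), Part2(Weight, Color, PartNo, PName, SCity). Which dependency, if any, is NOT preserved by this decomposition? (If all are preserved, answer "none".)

Check SName, SCity → PartNo: no single fragment contains all of {PartNo, SName, SCity}, and the restricted closure of {SName, SCity} across the fragments never reaches {PartNo}.
Weight, SCity → PName, SName is preserved.
Weight → PartNo, SCity is preserved.

SName, SCity -> PartNo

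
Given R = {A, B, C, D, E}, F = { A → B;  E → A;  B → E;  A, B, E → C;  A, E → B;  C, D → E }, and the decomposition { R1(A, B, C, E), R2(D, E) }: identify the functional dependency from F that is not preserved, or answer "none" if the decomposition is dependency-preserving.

C, D → E

Check C, D → E: no single fragment contains all of {C, D, E}, and the restricted closure of {C, D} across the fragments never reaches {E}.
A → B is preserved.
E → A is preserved.
B → E is preserved.
A, B, E → C is preserved.
A, E → B is preserved.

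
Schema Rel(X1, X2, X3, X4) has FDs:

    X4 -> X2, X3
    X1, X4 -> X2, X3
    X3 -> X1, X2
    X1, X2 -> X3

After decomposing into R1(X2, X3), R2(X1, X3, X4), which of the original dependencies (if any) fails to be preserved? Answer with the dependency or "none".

Check X1, X2 → X3: no single fragment contains all of {X1, X2, X3}, and the restricted closure of {X1, X2} across the fragments never reaches {X3}.
X4 → X2, X3 is preserved.
X1, X4 → X2, X3 is preserved.
X3 → X1, X2 is preserved.

X1, X2 -> X3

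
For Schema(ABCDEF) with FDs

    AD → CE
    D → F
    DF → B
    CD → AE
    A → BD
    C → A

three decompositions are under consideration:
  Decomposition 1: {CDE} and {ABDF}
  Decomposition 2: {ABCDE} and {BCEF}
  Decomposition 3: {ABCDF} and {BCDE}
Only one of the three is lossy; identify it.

Decomposition 1: common = {D}, closure = {BDF} → lossy.
Decomposition 2: common = {BCE}, closure = {ABCDEF} → lossless.
Decomposition 3: common = {BCD}, closure = {ABCDEF} → lossless.

Decomposition 1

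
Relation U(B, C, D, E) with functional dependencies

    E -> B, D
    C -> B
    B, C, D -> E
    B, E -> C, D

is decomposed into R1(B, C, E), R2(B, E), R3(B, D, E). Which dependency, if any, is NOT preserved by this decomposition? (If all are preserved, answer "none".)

Check B, C, D → E: no single fragment contains all of {B, C, D, E}, and the restricted closure of {B, C, D} across the fragments never reaches {E}.
E → B, D is preserved.
C → B is preserved.
B, E → C, D is preserved.

B, C, D -> E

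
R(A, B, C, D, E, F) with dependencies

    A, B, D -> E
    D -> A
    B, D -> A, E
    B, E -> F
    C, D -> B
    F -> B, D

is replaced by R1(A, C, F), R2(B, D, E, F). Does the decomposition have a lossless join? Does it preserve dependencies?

lossless but not dependency-preserving

Lossless test: (F)⁺ = {A, B, D, E, F}, which contains all of one fragment — lossless.
Dependency preservation: the restricted closure of {D} across the fragments never reaches {A}, so D → A cannot be enforced without a join — not preserved.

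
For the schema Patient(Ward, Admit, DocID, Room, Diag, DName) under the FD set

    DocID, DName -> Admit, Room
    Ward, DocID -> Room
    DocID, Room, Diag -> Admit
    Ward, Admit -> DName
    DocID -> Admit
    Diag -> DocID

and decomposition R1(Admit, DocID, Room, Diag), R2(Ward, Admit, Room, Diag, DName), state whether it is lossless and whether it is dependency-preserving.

Lossless test: (Admit, Room, Diag)⁺ = {Admit, DocID, Room, Diag}, which contains all of one fragment — lossless.
Dependency preservation: the restricted closure of {DocID, DName} across the fragments never reaches {Admit, Room}, so DocID, DName → Admit, Room cannot be enforced without a join — not preserved.

lossless but not dependency-preserving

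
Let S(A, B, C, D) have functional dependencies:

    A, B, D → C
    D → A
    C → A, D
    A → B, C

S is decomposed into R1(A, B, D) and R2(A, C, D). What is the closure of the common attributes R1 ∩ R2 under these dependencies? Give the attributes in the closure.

A, B, C, D

R1 ∩ R2 = {A, D}.
A → B, C applies, adding B, C
Closure: {A, B, C, D}.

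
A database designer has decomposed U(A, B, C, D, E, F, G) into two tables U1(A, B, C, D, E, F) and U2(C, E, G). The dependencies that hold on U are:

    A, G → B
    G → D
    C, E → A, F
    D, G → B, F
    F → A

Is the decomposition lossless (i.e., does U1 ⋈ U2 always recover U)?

No

Common attributes: U1 ∩ U2 = {C, E}.
Closure of {C, E}: C, E → A, F applies, adding A, F. So (C, E)⁺ = {A, C, E, F}.
The closure contains neither all of U1 = {A, B, C, D, E, F} nor all of U2 = {C, E, G}, so the common attributes are not a superkey of either fragment. The join is lossy.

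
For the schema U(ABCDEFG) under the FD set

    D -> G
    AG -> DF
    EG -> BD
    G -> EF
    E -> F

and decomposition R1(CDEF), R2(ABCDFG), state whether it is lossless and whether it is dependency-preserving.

Lossless test: (CDF)⁺ = {BCDEFG}, which contains all of one fragment — lossless.
Dependency preservation: EG → BD; G → EF are not contained in any single fragment, but the restricted closure of each left-hand side across the fragments still reaches the right-hand side; the remaining FDs each lie inside some fragment. All dependencies are preserved.

lossless and dependency-preserving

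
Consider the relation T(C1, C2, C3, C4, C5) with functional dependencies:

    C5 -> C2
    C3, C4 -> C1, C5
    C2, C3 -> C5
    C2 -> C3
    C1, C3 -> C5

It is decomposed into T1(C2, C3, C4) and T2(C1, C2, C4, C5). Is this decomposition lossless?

Common attributes: T1 ∩ T2 = {C2, C4}.
Closure of {C2, C4}: C2 → C3 applies, adding C3; C3, C4 → C1, C5 applies, adding C1, C5. So (C2, C4)⁺ = {C1, C2, C3, C4, C5}.
This closure contains every attribute of T1, so T1 ∩ T2 → T1. The join is lossless.

Yes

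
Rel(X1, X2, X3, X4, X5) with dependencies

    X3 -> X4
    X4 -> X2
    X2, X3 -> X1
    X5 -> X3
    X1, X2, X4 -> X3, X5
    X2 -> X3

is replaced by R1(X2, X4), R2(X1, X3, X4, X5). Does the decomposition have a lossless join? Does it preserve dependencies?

lossless and dependency-preserving

Lossless test: (X4)⁺ = {X1, X2, X3, X4, X5}, which contains all of one fragment — lossless.
Dependency preservation: X2, X3 → X1; X1, X2, X4 → X3, X5; X2 → X3 are not contained in any single fragment, but the restricted closure of each left-hand side across the fragments still reaches the right-hand side; the remaining FDs each lie inside some fragment. All dependencies are preserved.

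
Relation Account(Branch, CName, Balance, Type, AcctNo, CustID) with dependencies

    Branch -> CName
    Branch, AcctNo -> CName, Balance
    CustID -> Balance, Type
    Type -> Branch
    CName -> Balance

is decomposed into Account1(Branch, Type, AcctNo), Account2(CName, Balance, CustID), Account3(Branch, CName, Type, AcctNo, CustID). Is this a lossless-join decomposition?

Chase test. Columns are Branch, CName, Balance, Type, AcctNo, CustID; row i has aⱼ where attribute j ∈ Accounti, else bᵢⱼ.
Initial tableau (one row per fragment):
  row 1: a1 b12 b13 a4 a5 b16
  row 2: b21 a2 a3 b24 b25 a6
  row 3: a1 a2 b33 a4 a5 a6
Rows 1 and 3 agree on Branch; apply Branch→CName and equate their CName entries.
Rows 1 and 3 agree on Branch, AcctNo; apply Branch, AcctNo→CName, Balance and equate their CName, Balance entries.
Rows 2 and 3 agree on CustID; apply CustID→Balance, Type and equate their Balance, Type entries.
Rows 1 and 2 agree on Type; apply Type→Branch and equate their Branch entries.
Row 3 is now all distinguished symbols — the join is lossless.

Yes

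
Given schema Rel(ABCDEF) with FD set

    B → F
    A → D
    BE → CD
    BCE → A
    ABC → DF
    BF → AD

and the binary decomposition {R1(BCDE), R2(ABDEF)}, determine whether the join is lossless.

Yes

Common attributes: R1 ∩ R2 = {BDE}.
Closure of {BDE}: B → F applies, adding F; BE → CD applies, adding C; BCE → A applies, adding A. So (BDE)⁺ = {ABCDEF}.
This closure contains every attribute of R1, so R1 ∩ R2 → R1. The join is lossless.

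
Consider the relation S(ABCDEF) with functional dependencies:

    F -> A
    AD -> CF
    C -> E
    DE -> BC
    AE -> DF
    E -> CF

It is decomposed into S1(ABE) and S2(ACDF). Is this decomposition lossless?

No

Common attributes: S1 ∩ S2 = {A}.
No dependency enlarges {A}, so (A)⁺ = {A}.
The closure contains neither all of S1 = {ABE} nor all of S2 = {ACDF}, so the common attributes are not a superkey of either fragment. The join is lossy.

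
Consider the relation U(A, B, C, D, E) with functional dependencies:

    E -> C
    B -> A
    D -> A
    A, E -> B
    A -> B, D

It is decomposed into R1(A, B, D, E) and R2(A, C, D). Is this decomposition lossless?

Common attributes: R1 ∩ R2 = {A, D}.
Closure of {A, D}: A → B, D applies, adding B. So (A, D)⁺ = {A, B, D}.
The closure contains neither all of R1 = {A, B, D, E} nor all of R2 = {A, C, D}, so the common attributes are not a superkey of either fragment. The join is lossy.

No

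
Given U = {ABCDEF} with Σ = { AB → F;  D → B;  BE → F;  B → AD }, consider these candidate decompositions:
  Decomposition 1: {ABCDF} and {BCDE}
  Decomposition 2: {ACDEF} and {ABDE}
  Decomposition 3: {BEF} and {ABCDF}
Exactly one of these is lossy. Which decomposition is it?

Decomposition 1: common = {BCD}, closure = {ABCDF} → lossless.
Decomposition 2: common = {ADE}, closure = {ABDEF} → lossless.
Decomposition 3: common = {BF}, closure = {ABDF} → lossy.

Decomposition 3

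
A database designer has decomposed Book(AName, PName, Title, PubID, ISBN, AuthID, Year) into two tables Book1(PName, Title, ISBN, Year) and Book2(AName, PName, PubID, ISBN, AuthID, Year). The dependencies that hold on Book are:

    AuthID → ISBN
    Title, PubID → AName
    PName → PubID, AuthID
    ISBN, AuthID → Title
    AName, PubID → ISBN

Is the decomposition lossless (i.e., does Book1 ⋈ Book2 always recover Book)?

Common attributes: Book1 ∩ Book2 = {PName, ISBN, Year}.
Closure of {PName, ISBN, Year}: PName → PubID, AuthID applies, adding PubID, AuthID; ISBN, AuthID → Title applies, adding Title; Title, PubID → AName applies, adding AName. So (PName, ISBN, Year)⁺ = {AName, PName, Title, PubID, ISBN, AuthID, Year}.
This closure contains every attribute of Book1, so Book1 ∩ Book2 → Book1. The join is lossless.

Yes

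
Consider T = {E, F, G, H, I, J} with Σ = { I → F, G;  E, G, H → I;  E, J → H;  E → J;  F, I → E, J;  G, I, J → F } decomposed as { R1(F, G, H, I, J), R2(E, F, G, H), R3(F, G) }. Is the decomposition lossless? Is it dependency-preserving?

Lossless test (chase): applying each FD to every pair of rows produces no changes in the tableau, so no row becomes fully distinguished — the join is lossy.
Dependency preservation: the restricted closure of {E, G, H} across the fragments never reaches {I}, so E, G, H → I cannot be enforced without a join — not preserved.

lossy and not dependency-preserving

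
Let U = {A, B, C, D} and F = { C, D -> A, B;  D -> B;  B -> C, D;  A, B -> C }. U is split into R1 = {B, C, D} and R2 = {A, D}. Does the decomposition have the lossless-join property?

Common attributes: R1 ∩ R2 = {D}.
Closure of {D}: D → B applies, adding B; B → C, D applies, adding C; C, D → A, B applies, adding A. So (D)⁺ = {A, B, C, D}.
This closure contains every attribute of R1, so R1 ∩ R2 → R1. The join is lossless.

Yes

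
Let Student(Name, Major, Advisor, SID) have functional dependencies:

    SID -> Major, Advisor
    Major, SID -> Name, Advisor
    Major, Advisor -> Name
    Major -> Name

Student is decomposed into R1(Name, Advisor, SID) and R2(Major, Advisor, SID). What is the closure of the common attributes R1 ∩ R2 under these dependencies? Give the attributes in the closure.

R1 ∩ R2 = {Advisor, SID}.
SID → Major, Advisor applies, adding Major
Major, SID → Name, Advisor applies, adding Name
Closure: {Name, Major, Advisor, SID}.

Name, Major, Advisor, SID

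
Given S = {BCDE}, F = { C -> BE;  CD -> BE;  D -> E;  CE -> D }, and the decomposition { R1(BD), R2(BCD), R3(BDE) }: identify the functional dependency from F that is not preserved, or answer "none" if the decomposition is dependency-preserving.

none

C → BE: restricted closure across fragments reaches BE.
CD → BE: restricted closure across fragments reaches BE.
D → E lies within R3.
CE → D: restricted closure across fragments reaches D.
Every dependency is enforceable on the fragments, so the decomposition is dependency-preserving.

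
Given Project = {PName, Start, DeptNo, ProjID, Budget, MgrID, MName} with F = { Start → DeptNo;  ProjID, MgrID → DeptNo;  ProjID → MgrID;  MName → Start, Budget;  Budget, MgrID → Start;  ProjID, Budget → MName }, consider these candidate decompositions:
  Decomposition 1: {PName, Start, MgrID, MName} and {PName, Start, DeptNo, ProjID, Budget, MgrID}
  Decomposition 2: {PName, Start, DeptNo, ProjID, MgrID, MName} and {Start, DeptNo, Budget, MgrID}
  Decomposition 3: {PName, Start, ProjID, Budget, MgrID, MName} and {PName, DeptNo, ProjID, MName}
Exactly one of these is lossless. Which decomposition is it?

Decomposition 3

Decomposition 1: common = {PName, Start, MgrID}, closure = {PName, Start, DeptNo, MgrID} → lossy.
Decomposition 2: common = {Start, DeptNo, MgrID}, closure = {Start, DeptNo, MgrID} → lossy.
Decomposition 3: common = {PName, ProjID, MName}, closure = {PName, Start, DeptNo, ProjID, Budget, MgrID, MName} → lossless.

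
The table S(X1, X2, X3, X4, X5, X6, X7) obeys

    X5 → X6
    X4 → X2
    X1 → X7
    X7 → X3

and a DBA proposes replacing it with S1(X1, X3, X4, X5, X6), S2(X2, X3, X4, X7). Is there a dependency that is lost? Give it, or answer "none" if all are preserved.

X1 → X7

Check X1 → X7: no single fragment contains all of {X1, X7}, and the restricted closure of {X1} across the fragments never reaches {X7}.
X5 → X6 is preserved.
X4 → X2 is preserved.
X7 → X3 is preserved.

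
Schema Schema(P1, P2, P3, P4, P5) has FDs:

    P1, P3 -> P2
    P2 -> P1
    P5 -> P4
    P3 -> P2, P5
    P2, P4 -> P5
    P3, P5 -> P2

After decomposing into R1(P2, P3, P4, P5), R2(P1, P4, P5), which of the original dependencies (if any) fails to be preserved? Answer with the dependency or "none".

P2 -> P1

Check P2 → P1: no single fragment contains all of {P1, P2}, and the restricted closure of {P2} across the fragments never reaches {P1}.
P1, P3 → P2 is preserved.
P5 → P4 is preserved.
P3 → P2, P5 is preserved.
P2, P4 → P5 is preserved.
P3, P5 → P2 is preserved.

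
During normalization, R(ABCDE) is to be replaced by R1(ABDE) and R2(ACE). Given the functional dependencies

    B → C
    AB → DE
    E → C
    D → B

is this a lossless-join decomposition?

Common attributes: R1 ∩ R2 = {AE}.
Closure of {AE}: E → C applies, adding C. So (AE)⁺ = {ACE}.
This closure contains every attribute of R2, so R1 ∩ R2 → R2. The join is lossless.

Yes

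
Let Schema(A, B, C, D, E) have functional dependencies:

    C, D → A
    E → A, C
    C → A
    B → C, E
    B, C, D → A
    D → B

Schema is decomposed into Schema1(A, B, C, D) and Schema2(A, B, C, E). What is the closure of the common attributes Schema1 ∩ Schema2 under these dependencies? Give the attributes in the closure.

A, B, C, E

Schema1 ∩ Schema2 = {A, B, C}.
B → C, E applies, adding E
Closure: {A, B, C, E}.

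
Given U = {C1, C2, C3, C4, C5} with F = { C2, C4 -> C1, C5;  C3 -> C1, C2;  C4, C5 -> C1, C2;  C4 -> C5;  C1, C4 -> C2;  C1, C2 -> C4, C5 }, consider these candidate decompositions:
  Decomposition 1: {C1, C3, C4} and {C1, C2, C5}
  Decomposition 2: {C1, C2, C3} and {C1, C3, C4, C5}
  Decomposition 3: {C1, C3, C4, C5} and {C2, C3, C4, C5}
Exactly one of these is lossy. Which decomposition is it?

Decomposition 1

Decomposition 1: common = {C1}, closure = {C1} → lossy.
Decomposition 2: common = {C1, C3}, closure = {C1, C2, C3, C4, C5} → lossless.
Decomposition 3: common = {C3, C4, C5}, closure = {C1, C2, C3, C4, C5} → lossless.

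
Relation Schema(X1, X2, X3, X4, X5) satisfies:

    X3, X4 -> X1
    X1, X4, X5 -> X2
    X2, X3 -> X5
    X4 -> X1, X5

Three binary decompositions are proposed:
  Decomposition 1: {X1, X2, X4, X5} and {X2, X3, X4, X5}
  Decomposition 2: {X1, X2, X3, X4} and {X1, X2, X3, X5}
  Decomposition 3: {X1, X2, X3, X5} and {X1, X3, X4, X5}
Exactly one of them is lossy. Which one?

Decomposition 3

Decomposition 1: common = {X2, X4, X5}, closure = {X1, X2, X4, X5} → lossless.
Decomposition 2: common = {X1, X2, X3}, closure = {X1, X2, X3, X5} → lossless.
Decomposition 3: common = {X1, X3, X5}, closure = {X1, X3, X5} → lossy.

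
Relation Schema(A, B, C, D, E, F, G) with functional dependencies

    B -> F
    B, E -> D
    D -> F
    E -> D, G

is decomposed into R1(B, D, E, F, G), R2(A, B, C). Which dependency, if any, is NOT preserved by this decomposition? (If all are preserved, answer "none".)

B → F lies within R1.
B, E → D lies within R1.
D → F lies within R1.
E → D, G lies within R1.
Every dependency is enforceable on the fragments, so the decomposition is dependency-preserving.

none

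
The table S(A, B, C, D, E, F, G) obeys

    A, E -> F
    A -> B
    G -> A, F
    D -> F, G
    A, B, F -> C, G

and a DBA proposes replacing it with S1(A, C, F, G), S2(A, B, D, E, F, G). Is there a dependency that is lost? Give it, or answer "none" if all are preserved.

A, E → F lies within S2.
A → B lies within S2.
G → A, F lies within S1.
D → F, G lies within S2.
A, B, F → C, G: restricted closure across fragments reaches C, G.
Every dependency is enforceable on the fragments, so the decomposition is dependency-preserving.

none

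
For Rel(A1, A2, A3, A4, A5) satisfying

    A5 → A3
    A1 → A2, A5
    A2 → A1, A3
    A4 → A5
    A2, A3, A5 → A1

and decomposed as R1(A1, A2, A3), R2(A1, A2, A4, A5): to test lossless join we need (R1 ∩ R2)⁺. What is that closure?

A1, A2, A3, A5

R1 ∩ R2 = {A1, A2}.
A1 → A2, A5 applies, adding A5
A2 → A1, A3 applies, adding A3
Closure: {A1, A2, A3, A5}.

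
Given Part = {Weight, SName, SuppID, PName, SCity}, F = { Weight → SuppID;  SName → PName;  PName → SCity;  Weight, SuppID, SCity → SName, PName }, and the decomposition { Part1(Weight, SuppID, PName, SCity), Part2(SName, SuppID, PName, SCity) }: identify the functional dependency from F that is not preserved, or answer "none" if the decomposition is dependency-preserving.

Check Weight, SuppID, SCity → SName, PName: no single fragment contains all of {Weight, SName, SuppID, PName, SCity}, and the restricted closure of {Weight, SuppID, SCity} across the fragments never reaches {SName, PName}.
Weight → SuppID is preserved.
SName → PName is preserved.
PName → SCity is preserved.

Weight, SuppID, SCity → SName, PName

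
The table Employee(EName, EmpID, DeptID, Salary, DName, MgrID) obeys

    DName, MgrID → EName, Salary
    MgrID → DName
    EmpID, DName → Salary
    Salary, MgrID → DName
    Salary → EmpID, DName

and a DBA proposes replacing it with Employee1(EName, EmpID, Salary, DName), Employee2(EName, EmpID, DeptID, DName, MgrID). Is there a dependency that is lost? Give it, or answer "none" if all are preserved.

DName, MgrID → EName, Salary: restricted closure across fragments reaches EName, Salary.
MgrID → DName lies within Employee2.
EmpID, DName → Salary lies within Employee1.
Salary, MgrID → DName: restricted closure across fragments reaches DName.
Salary → EmpID, DName lies within Employee1.
Every dependency is enforceable on the fragments, so the decomposition is dependency-preserving.

none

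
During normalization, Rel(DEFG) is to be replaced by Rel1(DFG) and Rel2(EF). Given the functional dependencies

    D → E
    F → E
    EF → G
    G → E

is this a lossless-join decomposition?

Common attributes: Rel1 ∩ Rel2 = {F}.
Closure of {F}: F → E applies, adding E; EF → G applies, adding G. So (F)⁺ = {EFG}.
This closure contains every attribute of Rel2, so Rel1 ∩ Rel2 → Rel2. The join is lossless.

Yes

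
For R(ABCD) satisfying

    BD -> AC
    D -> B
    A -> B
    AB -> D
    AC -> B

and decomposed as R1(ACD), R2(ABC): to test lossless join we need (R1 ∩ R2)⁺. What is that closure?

R1 ∩ R2 = {AC}.
A → B applies, adding B
AB → D applies, adding D
Closure: {ABCD}.

ABCD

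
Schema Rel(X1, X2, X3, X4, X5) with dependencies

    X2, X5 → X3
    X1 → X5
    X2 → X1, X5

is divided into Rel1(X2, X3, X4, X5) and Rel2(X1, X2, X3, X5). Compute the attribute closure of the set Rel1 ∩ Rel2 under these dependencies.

Rel1 ∩ Rel2 = {X2, X3, X5}.
X2 → X1, X5 applies, adding X1
Closure: {X1, X2, X3, X5}.

X1, X2, X3, X5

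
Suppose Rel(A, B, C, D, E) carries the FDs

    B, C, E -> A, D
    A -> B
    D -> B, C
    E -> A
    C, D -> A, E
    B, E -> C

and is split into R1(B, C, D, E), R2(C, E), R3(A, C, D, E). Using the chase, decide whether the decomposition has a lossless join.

Chase test. Columns are A, B, C, D, E; row i has aⱼ where attribute j ∈ Ri, else bᵢⱼ.
Initial tableau (one row per fragment):
  row 1: b11 a2 a3 a4 a5
  row 2: b21 b22 a3 b24 a5
  row 3: a1 b32 a3 a4 a5
Rows 1 and 3 agree on D; apply D→B, C and equate their B, C entries.
Rows 1 and 2 agree on E; apply E→A and equate their A entries.
Rows 1 and 3 agree on E; apply E→A and equate their A entries.
Rows 1 and 2 agree on A; apply A→B and equate their B entries.
Rows 1 and 2 agree on B, C, E; apply B, C, E→A, D and equate their A, D entries.
Row 1 is now all distinguished symbols — the join is lossless.

Yes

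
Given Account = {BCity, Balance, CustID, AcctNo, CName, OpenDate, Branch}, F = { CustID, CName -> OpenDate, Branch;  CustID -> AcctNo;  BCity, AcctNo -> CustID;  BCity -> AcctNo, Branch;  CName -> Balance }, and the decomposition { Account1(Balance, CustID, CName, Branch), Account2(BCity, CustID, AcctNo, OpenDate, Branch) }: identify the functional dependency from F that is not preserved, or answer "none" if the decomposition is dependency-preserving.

Check CustID, CName → OpenDate, Branch: no single fragment contains all of {CustID, CName, OpenDate, Branch}, and the restricted closure of {CustID, CName} across the fragments never reaches {OpenDate, Branch}.
CustID → AcctNo is preserved.
BCity, AcctNo → CustID is preserved.
BCity → AcctNo, Branch is preserved.
CName → Balance is preserved.

CustID, CName -> OpenDate, Branch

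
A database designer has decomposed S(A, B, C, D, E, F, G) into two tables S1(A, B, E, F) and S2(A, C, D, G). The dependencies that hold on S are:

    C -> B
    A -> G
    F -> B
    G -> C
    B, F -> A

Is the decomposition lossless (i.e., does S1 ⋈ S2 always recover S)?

Common attributes: S1 ∩ S2 = {A}.
Closure of {A}: A → G applies, adding G; G → C applies, adding C; C → B applies, adding B. So (A)⁺ = {A, B, C, G}.
The closure contains neither all of S1 = {A, B, E, F} nor all of S2 = {A, C, D, G}, so the common attributes are not a superkey of either fragment. The join is lossy.

No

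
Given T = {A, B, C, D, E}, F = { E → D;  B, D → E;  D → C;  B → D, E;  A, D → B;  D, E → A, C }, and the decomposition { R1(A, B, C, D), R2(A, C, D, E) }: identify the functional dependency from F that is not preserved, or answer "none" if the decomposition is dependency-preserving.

none

E → D lies within R2.
B, D → E: restricted closure across fragments reaches E.
D → C lies within R1.
B → D, E: restricted closure across fragments reaches D, E.
A, D → B lies within R1.
D, E → A, C lies within R2.
Every dependency is enforceable on the fragments, so the decomposition is dependency-preserving.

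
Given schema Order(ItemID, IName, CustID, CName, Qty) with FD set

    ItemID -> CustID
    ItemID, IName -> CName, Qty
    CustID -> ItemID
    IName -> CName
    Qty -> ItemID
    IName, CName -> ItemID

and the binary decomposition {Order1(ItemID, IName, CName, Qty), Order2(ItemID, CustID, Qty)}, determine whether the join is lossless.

Yes

Common attributes: Order1 ∩ Order2 = {ItemID, Qty}.
Closure of {ItemID, Qty}: ItemID → CustID applies, adding CustID. So (ItemID, Qty)⁺ = {ItemID, CustID, Qty}.
This closure contains every attribute of Order2, so Order1 ∩ Order2 → Order2. The join is lossless.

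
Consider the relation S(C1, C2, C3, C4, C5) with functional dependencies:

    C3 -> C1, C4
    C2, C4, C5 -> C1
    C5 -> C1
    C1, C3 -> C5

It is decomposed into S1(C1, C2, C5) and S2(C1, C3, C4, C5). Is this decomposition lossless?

No

Common attributes: S1 ∩ S2 = {C1, C5}.
No dependency enlarges {C1, C5}, so (C1, C5)⁺ = {C1, C5}.
The closure contains neither all of S1 = {C1, C2, C5} nor all of S2 = {C1, C3, C4, C5}, so the common attributes are not a superkey of either fragment. The join is lossy.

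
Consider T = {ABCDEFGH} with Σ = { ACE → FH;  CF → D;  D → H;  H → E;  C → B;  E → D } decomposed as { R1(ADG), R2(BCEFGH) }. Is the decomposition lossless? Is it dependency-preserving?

lossy and not dependency-preserving

Lossless test: (G)⁺ = {G}, which is a superkey of neither fragment — lossy.
Dependency preservation: the restricted closure of {ACE} across the fragments never reaches {FH}, so ACE → FH cannot be enforced without a join — not preserved.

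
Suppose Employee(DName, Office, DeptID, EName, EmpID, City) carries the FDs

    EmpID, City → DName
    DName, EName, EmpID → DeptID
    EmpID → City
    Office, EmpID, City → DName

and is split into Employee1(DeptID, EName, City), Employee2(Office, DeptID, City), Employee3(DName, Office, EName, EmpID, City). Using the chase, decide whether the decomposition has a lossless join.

No

Chase test. Columns are DName, Office, DeptID, EName, EmpID, City; row i has aⱼ where attribute j ∈ Employeei, else bᵢⱼ.
Initial tableau (one row per fragment):
  row 1: b11 b12 a3 a4 b15 a6
  row 2: b21 a2 a3 b24 b25 a6
  row 3: a1 a2 b33 a4 a5 a6
No row becomes fully distinguished — the join is lossy.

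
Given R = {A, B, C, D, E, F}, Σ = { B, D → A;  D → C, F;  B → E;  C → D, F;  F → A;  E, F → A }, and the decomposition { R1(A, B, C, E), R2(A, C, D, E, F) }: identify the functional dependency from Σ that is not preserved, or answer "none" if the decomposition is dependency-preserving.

none

B, D → A: restricted closure across fragments reaches A.
D → C, F lies within R2.
B → E lies within R1.
C → D, F lies within R2.
F → A lies within R2.
E, F → A lies within R2.
Every dependency is enforceable on the fragments, so the decomposition is dependency-preserving.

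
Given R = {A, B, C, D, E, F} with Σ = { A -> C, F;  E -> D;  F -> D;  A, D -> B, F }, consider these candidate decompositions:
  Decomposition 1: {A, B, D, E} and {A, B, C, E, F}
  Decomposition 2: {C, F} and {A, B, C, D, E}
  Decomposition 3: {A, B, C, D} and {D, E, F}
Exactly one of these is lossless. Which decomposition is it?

Decomposition 1: common = {A, B, E}, closure = {A, B, C, D, E, F} → lossless.
Decomposition 2: common = {C}, closure = {C} → lossy.
Decomposition 3: common = {D}, closure = {D} → lossy.

Decomposition 1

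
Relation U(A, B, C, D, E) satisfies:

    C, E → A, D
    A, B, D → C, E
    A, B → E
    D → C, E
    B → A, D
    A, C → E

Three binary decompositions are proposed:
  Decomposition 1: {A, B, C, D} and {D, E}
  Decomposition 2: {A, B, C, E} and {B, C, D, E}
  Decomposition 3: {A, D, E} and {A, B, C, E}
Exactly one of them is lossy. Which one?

Decomposition 3

Decomposition 1: common = {D}, closure = {A, C, D, E} → lossless.
Decomposition 2: common = {B, C, E}, closure = {A, B, C, D, E} → lossless.
Decomposition 3: common = {A, E}, closure = {A, E} → lossy.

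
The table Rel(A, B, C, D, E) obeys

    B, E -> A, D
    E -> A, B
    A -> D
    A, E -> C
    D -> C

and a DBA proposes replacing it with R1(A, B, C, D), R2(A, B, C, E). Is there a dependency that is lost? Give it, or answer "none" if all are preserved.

B, E → A, D: restricted closure across fragments reaches A, D.
E → A, B lies within R2.
A → D lies within R1.
A, E → C lies within R2.
D → C lies within R1.
Every dependency is enforceable on the fragments, so the decomposition is dependency-preserving.

none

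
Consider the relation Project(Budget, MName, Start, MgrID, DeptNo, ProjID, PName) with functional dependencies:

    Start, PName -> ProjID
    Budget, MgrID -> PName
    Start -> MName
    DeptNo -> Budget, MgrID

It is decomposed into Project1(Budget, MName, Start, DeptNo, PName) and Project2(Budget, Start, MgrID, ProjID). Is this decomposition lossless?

No

Common attributes: Project1 ∩ Project2 = {Budget, Start}.
Closure of {Budget, Start}: Start → MName applies, adding MName. So (Budget, Start)⁺ = {Budget, MName, Start}.
The closure contains neither all of Project1 = {Budget, MName, Start, DeptNo, PName} nor all of Project2 = {Budget, Start, MgrID, ProjID}, so the common attributes are not a superkey of either fragment. The join is lossy.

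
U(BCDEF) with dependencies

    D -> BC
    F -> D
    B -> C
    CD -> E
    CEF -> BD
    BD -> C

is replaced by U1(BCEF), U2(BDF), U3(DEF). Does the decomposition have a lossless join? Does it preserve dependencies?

lossless and dependency-preserving

Lossless test (chase): Rows 2 and 3 agree on D; apply D→BC and equate their BC entries. Rows 1 and 2 agree on F; apply F→D and equate their D entries. Rows 1 and 2 agree on B; apply B→C and equate their C entries. Rows 1 and 2 agree on CD; apply CD→E and equate their E entries. Row 1 is now all distinguished symbols — the join is lossless.
Dependency preservation: D → BC; CD → E; CEF → BD; BD → C are not contained in any single fragment, but the restricted closure of each left-hand side across the fragments still reaches the right-hand side; the remaining FDs each lie inside some fragment. All dependencies are preserved.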